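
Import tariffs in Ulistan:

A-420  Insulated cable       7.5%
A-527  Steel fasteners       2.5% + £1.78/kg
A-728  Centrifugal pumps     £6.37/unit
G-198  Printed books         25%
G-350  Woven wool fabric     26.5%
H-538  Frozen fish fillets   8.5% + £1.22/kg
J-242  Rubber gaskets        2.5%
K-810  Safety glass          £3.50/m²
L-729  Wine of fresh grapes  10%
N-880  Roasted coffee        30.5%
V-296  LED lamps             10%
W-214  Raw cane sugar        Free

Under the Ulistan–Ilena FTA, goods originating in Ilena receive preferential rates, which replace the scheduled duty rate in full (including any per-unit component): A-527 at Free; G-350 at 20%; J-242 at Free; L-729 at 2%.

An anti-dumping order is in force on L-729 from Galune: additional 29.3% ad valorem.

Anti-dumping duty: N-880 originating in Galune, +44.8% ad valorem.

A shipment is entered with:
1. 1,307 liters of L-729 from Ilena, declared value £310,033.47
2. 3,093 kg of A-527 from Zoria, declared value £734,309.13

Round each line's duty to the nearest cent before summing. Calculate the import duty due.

£30,063.94

Line 1 (L-729, Ilena, 1,307 liters, £310,033.47):
Base rate for L-729 is 10%.
Origin Ilena qualifies under the Ulistan–Ilena agreement and L-729 is covered: preferential rate 2% applies instead.
The additional-duty order on L-729 targets Galune, not Ilena; it does not apply.
Duty = £310,033.47 × 2% = £6,200.67.
Line 2 (A-527, Zoria, 3,093 kg, £734,309.13):
Base rate for A-527 is 2.5% + £1.78/kg.
A-527 has an FTA preferential rate, but origin Zoria is not Ilena; base rate stands.
Duty = £734,309.13 × 2.5% + 3,093 × £1.78 = £23,863.27.
Total = £6,200.67 + £23,863.27 = £30,063.94.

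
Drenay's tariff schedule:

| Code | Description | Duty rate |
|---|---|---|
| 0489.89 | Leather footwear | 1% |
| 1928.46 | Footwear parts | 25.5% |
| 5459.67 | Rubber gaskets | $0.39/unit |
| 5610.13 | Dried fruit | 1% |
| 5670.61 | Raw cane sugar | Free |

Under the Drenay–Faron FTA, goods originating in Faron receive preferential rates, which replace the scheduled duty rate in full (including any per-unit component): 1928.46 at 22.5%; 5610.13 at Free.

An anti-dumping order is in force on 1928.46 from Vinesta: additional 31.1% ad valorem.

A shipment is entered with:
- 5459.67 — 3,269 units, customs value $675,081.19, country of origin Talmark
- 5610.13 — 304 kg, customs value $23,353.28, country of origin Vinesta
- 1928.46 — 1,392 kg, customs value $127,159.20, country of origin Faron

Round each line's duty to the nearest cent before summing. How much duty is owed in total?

$30,119.26

Line 1 (5459.67, Talmark, 3,269 units, $675,081.19):
Base rate for 5459.67 is $0.39/unit.
Duty = 3,269 × $0.39 = $1,274.91.
Line 2 (5610.13, Vinesta, 304 kg, $23,353.28):
Base rate for 5610.13 is 1%.
5610.13 has an FTA preferential rate, but origin Vinesta is not Faron; base rate stands.
Duty = $23,353.28 × 1% = $233.53.
Line 3 (1928.46, Faron, 1,392 kg, $127,159.20):
Base rate for 1928.46 is 25.5%.
Origin Faron qualifies under the Drenay–Faron agreement and 1928.46 is covered: preferential rate 22.5% applies instead.
The additional-duty order on 1928.46 targets Vinesta, not Faron; it does not apply.
Duty = $127,159.20 × 22.5% = $28,610.82.
Total = $1,274.91 + $233.53 + $28,610.82 = $30,119.26.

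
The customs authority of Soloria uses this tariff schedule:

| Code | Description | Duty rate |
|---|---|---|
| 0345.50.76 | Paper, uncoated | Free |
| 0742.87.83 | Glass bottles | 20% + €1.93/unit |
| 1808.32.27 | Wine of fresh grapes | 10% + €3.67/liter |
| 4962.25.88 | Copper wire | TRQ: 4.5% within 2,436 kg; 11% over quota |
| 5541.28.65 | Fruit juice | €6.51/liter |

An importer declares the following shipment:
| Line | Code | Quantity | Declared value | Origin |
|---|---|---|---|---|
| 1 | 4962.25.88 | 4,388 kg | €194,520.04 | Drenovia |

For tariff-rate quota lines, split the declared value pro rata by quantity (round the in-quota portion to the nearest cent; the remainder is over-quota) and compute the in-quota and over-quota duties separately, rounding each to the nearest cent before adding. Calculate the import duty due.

Line 1 (4962.25.88, Drenovia, 4,388 kg, €194,520.04):
Code 4962.25.88 is under a tariff-rate quota (threshold 2,436 kg). In-quota: 2,436 kg at 4.5%; over-quota: 1,952 kg at 11%.
Pro-rata value split: in-quota = €194,520.04 × 2,436/4,388 = €107,987.88; over-quota = €194,520.04 − €107,987.88 = €86,532.16.
In-quota duty = €107,987.88 × 4.5% = €4,859.45. Over-quota duty = €86,532.16 × 11% = €9,518.54.
Line duty = €4,859.45 + €9,518.54 = €14,377.99.

€14,377.99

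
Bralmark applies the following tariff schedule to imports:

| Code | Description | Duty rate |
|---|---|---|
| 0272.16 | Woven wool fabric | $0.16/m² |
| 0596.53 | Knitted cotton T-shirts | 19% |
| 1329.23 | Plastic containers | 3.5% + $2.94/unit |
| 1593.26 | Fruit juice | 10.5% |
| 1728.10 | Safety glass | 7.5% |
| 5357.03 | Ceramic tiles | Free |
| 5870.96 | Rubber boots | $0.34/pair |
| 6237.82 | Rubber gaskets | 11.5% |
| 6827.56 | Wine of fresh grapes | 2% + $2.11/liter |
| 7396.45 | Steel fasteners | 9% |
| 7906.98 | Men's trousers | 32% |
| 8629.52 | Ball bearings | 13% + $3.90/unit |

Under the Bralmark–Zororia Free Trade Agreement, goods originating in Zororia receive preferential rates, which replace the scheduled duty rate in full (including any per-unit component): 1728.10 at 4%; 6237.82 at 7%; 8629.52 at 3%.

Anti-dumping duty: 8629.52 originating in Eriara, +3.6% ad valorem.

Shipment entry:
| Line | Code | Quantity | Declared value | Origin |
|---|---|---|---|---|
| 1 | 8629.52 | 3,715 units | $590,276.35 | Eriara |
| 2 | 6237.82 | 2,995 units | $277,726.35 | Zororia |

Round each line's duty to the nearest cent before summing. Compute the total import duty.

$131,915.21

Line 1 (8629.52, Eriara, 3,715 units, $590,276.35):
Base rate for 8629.52 is 13% + $3.90/unit.
8629.52 has an FTA preferential rate, but origin Eriara is not Zororia; base rate stands.
Additional duty on 8629.52 from Eriara: +3.6%. Applied ad valorem rate: 13% + 3.6% = 16.6%.
Duty = $590,276.35 × 16.6% + 3,715 × $3.90 = $112,474.37.
Line 2 (6237.82, Zororia, 2,995 units, $277,726.35):
Base rate for 6237.82 is 11.5%.
Origin Zororia qualifies under the Bralmark–Zororia agreement and 6237.82 is covered: preferential rate 7% applies instead.
Duty = $277,726.35 × 7% = $19,440.84.
Total = $112,474.37 + $19,440.84 = $131,915.21.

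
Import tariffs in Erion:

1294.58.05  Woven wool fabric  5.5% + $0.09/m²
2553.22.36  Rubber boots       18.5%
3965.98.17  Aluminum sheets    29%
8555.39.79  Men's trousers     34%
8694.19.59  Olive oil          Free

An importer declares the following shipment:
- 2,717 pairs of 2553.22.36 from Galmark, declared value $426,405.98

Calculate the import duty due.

Line 1 (2553.22.36, Galmark, 2,717 pairs, $426,405.98):
Base rate for 2553.22.36 is 18.5%.
Duty = $426,405.98 × 18.5% = $78,885.11.

$78,885.11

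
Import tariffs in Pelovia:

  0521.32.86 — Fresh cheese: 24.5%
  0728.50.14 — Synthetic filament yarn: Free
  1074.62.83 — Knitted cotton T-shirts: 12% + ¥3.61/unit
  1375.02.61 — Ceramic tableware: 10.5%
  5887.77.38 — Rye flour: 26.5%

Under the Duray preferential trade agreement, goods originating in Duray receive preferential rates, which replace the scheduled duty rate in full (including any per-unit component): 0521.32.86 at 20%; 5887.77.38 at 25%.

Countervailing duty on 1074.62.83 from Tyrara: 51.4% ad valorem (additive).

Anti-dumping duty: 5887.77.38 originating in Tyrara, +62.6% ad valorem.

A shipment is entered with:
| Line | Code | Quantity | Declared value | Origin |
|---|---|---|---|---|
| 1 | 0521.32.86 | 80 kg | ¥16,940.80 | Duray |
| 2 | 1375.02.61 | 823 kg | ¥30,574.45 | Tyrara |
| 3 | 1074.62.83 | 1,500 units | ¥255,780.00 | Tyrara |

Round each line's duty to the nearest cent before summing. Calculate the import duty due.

¥174,178.00

Line 1 (0521.32.86, Duray, 80 kg, ¥16,940.80):
Base rate for 0521.32.86 is 24.5%.
Origin Duray qualifies under the Pelovia–Duray agreement and 0521.32.86 is covered: preferential rate 20% applies instead.
Duty = ¥16,940.80 × 20% = ¥3,388.16.
Line 2 (1375.02.61, Tyrara, 823 kg, ¥30,574.45):
Base rate for 1375.02.61 is 10.5%.
Duty = ¥30,574.45 × 10.5% = ¥3,210.32.
Line 3 (1074.62.83, Tyrara, 1,500 units, ¥255,780.00):
Base rate for 1074.62.83 is 12% + ¥3.61/unit.
Additional duty on 1074.62.83 from Tyrara: +51.4%. Applied ad valorem rate: 12% + 51.4% = 63.4%.
Duty = ¥255,780.00 × 63.4% + 1,500 × ¥3.61 = ¥167,579.52.
Total = ¥3,388.16 + ¥3,210.32 + ¥167,579.52 = ¥174,178.00.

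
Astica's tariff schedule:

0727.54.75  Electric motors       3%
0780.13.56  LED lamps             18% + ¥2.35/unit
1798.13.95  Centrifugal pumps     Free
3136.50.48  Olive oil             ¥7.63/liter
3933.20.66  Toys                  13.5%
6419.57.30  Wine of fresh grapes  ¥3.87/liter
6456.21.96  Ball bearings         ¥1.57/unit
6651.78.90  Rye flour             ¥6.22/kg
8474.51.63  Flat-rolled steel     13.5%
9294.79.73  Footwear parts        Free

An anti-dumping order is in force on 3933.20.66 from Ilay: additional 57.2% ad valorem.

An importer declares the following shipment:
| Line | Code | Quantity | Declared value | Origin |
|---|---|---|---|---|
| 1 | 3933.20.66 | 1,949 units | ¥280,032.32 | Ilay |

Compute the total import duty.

¥197,982.85

Line 1 (3933.20.66, Ilay, 1,949 units, ¥280,032.32):
Base rate for 3933.20.66 is 13.5%.
Additional duty on 3933.20.66 from Ilay: +57.2%. Applied ad valorem rate: 13.5% + 57.2% = 70.7%.
Duty = ¥280,032.32 × 70.7% = ¥197,982.85.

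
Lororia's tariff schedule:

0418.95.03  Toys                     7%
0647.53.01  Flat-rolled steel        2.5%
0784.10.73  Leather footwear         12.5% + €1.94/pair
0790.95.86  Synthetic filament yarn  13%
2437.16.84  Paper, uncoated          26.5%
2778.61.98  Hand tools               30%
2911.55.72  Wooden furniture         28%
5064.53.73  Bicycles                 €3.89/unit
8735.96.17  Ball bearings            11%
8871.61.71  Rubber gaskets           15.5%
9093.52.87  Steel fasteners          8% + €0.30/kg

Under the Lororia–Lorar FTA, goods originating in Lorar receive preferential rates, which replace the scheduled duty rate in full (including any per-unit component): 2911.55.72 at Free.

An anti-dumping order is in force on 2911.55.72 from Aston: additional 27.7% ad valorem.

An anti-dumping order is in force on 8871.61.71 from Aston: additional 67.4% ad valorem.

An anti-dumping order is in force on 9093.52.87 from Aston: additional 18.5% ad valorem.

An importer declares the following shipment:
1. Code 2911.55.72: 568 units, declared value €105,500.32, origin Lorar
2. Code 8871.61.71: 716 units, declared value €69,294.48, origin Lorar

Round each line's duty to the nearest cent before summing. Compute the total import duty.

Line 1 (2911.55.72, Lorar, 568 units, €105,500.32):
Base rate for 2911.55.72 is 28%.
Origin Lorar qualifies under the Lororia–Lorar agreement and 2911.55.72 is covered: preferential rate Free applies instead.
The additional-duty order on 2911.55.72 targets Aston, not Lorar; it does not apply.
Duty = €105,500.32 × 0% = €0.00.
Line 2 (8871.61.71, Lorar, 716 units, €69,294.48):
Base rate for 8871.61.71 is 15.5%.
Origin Lorar is the FTA partner but 8871.61.71 is not on the preference list; base rate stands.
The additional-duty order on 8871.61.71 targets Aston, not Lorar; it does not apply.
Duty = €69,294.48 × 15.5% = €10,740.64.
Total = €0.00 + €10,740.64 = €10,740.64.

€10,740.64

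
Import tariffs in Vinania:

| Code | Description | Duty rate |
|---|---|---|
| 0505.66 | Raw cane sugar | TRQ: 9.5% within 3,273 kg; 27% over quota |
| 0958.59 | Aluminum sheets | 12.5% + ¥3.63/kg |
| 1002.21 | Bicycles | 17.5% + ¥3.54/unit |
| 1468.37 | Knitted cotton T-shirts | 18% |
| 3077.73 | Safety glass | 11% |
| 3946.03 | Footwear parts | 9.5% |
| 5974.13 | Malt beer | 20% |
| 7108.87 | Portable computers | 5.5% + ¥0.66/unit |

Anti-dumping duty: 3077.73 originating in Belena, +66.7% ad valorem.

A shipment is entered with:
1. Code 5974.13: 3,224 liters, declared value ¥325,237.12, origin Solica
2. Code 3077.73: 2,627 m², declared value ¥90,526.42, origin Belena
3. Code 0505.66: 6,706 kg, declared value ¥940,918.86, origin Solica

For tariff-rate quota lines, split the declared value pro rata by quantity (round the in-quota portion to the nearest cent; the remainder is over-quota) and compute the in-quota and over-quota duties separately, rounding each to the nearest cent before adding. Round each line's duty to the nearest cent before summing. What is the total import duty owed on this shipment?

Line 1 (5974.13, Solica, 3,224 liters, ¥325,237.12):
Base rate for 5974.13 is 20%.
Duty = ¥325,237.12 × 20% = ¥65,047.42.
Line 2 (3077.73, Belena, 2,627 m², ¥90,526.42):
Base rate for 3077.73 is 11%.
Additional duty on 3077.73 from Belena: +66.7%. Applied ad valorem rate: 11% + 66.7% = 77.7%.
Duty = ¥90,526.42 × 77.7% = ¥70,339.03.
Line 3 (0505.66, Solica, 6,706 kg, ¥940,918.86):
Code 0505.66 is under a tariff-rate quota (threshold 3,273 kg). In-quota: 3,273 kg at 9.5%; over-quota: 3,433 kg at 27%.
Pro-rata value split: in-quota = ¥940,918.86 × 3,273/6,706 = ¥459,234.63; over-quota = ¥940,918.86 − ¥459,234.63 = ¥481,684.23.
In-quota duty = ¥459,234.63 × 9.5% = ¥43,627.29. Over-quota duty = ¥481,684.23 × 27% = ¥130,054.74.
Line duty = ¥43,627.29 + ¥130,054.74 = ¥173,682.03.
Total = ¥65,047.42 + ¥70,339.03 + ¥173,682.03 = ¥309,068.48.

¥309,068.48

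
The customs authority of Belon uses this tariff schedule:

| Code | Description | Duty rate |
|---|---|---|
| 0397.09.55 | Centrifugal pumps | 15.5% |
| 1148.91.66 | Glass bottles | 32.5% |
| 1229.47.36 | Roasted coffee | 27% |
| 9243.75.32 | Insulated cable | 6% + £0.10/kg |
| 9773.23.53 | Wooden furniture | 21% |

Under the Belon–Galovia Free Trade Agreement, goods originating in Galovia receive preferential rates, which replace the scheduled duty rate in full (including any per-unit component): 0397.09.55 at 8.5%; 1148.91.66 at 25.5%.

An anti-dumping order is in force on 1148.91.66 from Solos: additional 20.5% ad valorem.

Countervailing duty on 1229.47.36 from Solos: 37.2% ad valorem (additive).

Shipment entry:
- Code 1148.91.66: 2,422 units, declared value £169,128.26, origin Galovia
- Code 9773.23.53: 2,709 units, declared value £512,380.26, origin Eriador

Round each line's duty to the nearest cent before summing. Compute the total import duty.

£150,727.56

Line 1 (1148.91.66, Galovia, 2,422 units, £169,128.26):
Base rate for 1148.91.66 is 32.5%.
Origin Galovia qualifies under the Belon–Galovia agreement and 1148.91.66 is covered: preferential rate 25.5% applies instead.
The additional-duty order on 1148.91.66 targets Solos, not Galovia; it does not apply.
Duty = £169,128.26 × 25.5% = £43,127.71.
Line 2 (9773.23.53, Eriador, 2,709 units, £512,380.26):
Base rate for 9773.23.53 is 21%.
Duty = £512,380.26 × 21% = £107,599.85.
Total = £43,127.71 + £107,599.85 = £150,727.56.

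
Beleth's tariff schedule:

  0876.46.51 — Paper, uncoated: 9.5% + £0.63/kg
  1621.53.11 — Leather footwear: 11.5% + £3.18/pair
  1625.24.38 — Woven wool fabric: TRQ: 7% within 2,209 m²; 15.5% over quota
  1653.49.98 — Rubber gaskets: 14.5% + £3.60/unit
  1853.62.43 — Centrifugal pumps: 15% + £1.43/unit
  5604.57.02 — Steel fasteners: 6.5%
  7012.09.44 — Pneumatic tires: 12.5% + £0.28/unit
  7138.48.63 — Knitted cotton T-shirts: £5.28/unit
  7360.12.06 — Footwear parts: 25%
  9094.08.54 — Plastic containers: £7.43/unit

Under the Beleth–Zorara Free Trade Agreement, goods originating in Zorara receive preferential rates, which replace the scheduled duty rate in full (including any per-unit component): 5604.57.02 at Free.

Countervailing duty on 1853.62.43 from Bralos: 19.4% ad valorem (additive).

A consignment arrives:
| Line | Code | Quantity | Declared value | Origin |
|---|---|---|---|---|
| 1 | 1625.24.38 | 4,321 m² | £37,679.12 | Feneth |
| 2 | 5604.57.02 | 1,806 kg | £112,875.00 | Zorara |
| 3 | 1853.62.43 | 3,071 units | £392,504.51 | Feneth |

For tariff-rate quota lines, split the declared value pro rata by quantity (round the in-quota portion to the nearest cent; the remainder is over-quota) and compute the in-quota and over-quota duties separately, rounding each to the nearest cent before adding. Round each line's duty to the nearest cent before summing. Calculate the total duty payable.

£67,470.16

Line 1 (1625.24.38, Feneth, 4,321 m², £37,679.12):
Code 1625.24.38 is under a tariff-rate quota (threshold 2,209 m²). In-quota: 2,209 m² at 7%; over-quota: 2,112 m² at 15.5%.
Pro-rata value split: in-quota = £37,679.12 × 2,209/4,321 = £19,262.48; over-quota = £37,679.12 − £19,262.48 = £18,416.64.
In-quota duty = £19,262.48 × 7% = £1,348.37. Over-quota duty = £18,416.64 × 15.5% = £2,854.58.
Line duty = £1,348.37 + £2,854.58 = £4,202.95.
Line 2 (5604.57.02, Zorara, 1,806 kg, £112,875.00):
Base rate for 5604.57.02 is 6.5%.
Origin Zorara qualifies under the Beleth–Zorara agreement and 5604.57.02 is covered: preferential rate Free applies instead.
Duty = £112,875.00 × 0% = £0.00.
Line 3 (1853.62.43, Feneth, 3,071 units, £392,504.51):
Base rate for 1853.62.43 is 15% + £1.43/unit.
The additional-duty order on 1853.62.43 targets Bralos, not Feneth; it does not apply.
Duty = £392,504.51 × 15% + 3,071 × £1.43 = £63,267.21.
Total = £4,202.95 + £0.00 + £63,267.21 = £67,470.16.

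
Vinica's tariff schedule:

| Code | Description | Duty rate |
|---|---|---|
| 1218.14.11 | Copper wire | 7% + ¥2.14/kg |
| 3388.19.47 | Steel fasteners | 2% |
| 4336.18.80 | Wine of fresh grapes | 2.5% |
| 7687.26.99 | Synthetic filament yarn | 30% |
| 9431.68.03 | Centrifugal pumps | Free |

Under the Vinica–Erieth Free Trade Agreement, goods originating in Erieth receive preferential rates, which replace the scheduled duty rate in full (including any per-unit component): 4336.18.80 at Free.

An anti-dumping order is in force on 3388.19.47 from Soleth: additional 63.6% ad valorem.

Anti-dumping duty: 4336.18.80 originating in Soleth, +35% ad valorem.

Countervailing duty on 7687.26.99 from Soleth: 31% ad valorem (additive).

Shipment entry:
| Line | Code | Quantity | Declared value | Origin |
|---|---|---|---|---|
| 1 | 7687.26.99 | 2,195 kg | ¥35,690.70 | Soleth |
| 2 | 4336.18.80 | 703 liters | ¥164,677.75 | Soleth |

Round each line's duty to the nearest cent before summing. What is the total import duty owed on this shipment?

Line 1 (7687.26.99, Soleth, 2,195 kg, ¥35,690.70):
Base rate for 7687.26.99 is 30%.
Additional duty on 7687.26.99 from Soleth: +31%. Applied ad valorem rate: 30% + 31% = 61%.
Duty = ¥35,690.70 × 61% = ¥21,771.33.
Line 2 (4336.18.80, Soleth, 703 liters, ¥164,677.75):
Base rate for 4336.18.80 is 2.5%.
4336.18.80 has an FTA preferential rate, but origin Soleth is not Erieth; base rate stands.
Additional duty on 4336.18.80 from Soleth: +35%. Applied ad valorem rate: 2.5% + 35% = 37.5%.
Duty = ¥164,677.75 × 37.5% = ¥61,754.16.
Total = ¥21,771.33 + ¥61,754.16 = ¥83,525.49.

¥83,525.49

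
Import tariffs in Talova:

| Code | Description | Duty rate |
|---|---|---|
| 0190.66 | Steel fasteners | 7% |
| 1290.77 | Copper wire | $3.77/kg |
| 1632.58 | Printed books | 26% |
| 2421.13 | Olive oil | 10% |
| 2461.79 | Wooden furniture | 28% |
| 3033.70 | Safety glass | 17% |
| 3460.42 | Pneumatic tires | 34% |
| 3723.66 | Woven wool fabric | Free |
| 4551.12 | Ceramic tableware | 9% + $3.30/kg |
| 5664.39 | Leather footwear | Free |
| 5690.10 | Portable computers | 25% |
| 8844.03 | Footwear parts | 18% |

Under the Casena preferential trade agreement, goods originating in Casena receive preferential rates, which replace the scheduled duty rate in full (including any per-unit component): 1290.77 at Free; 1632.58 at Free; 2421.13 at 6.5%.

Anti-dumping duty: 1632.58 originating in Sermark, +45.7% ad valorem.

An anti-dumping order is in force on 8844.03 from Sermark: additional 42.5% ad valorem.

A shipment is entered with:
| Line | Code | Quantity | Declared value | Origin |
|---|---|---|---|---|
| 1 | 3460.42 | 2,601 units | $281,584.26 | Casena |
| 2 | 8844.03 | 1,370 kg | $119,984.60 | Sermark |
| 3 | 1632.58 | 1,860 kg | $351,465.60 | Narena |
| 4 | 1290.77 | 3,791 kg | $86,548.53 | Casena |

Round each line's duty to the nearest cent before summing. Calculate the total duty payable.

$259,710.39

Line 1 (3460.42, Casena, 2,601 units, $281,584.26):
Base rate for 3460.42 is 34%.
Origin Casena is the FTA partner but 3460.42 is not on the preference list; base rate stands.
Duty = $281,584.26 × 34% = $95,738.65.
Line 2 (8844.03, Sermark, 1,370 kg, $119,984.60):
Base rate for 8844.03 is 18%.
Additional duty on 8844.03 from Sermark: +42.5%. Applied ad valorem rate: 18% + 42.5% = 60.5%.
Duty = $119,984.60 × 60.5% = $72,590.68.
Line 3 (1632.58, Narena, 1,860 kg, $351,465.60):
Base rate for 1632.58 is 26%.
1632.58 has an FTA preferential rate, but origin Narena is not Casena; base rate stands.
The additional-duty order on 1632.58 targets Sermark, not Narena; it does not apply.
Duty = $351,465.60 × 26% = $91,381.06.
Line 4 (1290.77, Casena, 3,791 kg, $86,548.53):
Base rate for 1290.77 is $3.77/kg.
Origin Casena qualifies under the Talova–Casena agreement and 1290.77 is covered: preferential rate Free applies instead.
Duty = $86,548.53 × 0% = $0.00.
Total = $95,738.65 + $72,590.68 + $91,381.06 + $0.00 = $259,710.39.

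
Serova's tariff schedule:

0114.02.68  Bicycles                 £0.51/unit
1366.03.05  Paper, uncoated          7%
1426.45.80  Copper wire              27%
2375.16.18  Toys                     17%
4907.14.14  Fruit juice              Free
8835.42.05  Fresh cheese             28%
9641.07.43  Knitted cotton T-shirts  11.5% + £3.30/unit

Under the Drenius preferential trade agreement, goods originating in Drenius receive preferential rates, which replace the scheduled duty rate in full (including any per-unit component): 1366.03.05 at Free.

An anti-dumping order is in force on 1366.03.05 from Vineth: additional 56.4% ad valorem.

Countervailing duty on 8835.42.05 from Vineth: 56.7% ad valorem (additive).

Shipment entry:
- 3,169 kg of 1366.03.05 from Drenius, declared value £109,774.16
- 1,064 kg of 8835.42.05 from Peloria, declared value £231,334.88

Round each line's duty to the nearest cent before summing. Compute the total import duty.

Line 1 (1366.03.05, Drenius, 3,169 kg, £109,774.16):
Base rate for 1366.03.05 is 7%.
Origin Drenius qualifies under the Serova–Drenius agreement and 1366.03.05 is covered: preferential rate Free applies instead.
The additional-duty order on 1366.03.05 targets Vineth, not Drenius; it does not apply.
Duty = £109,774.16 × 0% = £0.00.
Line 2 (8835.42.05, Peloria, 1,064 kg, £231,334.88):
Base rate for 8835.42.05 is 28%.
The additional-duty order on 8835.42.05 targets Vineth, not Peloria; it does not apply.
Duty = £231,334.88 × 28% = £64,773.77.
Total = £0.00 + £64,773.77 = £64,773.77.

£64,773.77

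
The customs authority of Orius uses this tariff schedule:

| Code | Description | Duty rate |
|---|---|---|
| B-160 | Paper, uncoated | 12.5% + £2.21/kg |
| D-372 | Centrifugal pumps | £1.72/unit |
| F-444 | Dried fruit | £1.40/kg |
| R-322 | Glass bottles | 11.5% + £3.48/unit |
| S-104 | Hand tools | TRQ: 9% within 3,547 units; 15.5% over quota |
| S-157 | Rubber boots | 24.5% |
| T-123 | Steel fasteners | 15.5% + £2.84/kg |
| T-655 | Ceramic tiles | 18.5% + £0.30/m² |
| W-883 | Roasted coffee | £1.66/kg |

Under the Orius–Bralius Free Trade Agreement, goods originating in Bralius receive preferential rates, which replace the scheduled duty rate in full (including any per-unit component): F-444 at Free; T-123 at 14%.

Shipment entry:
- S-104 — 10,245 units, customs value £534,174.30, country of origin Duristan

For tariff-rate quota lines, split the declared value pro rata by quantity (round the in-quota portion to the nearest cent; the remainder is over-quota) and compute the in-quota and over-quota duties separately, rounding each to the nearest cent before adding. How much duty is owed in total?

£70,775.88

Line 1 (S-104, Duristan, 10,245 units, £534,174.30):
Code S-104 is under a tariff-rate quota (threshold 3,547 units). In-quota: 3,547 units at 9%; over-quota: 6,698 units at 15.5%.
Pro-rata value split: in-quota = £534,174.30 × 3,547/10,245 = £184,940.58; over-quota = £534,174.30 − £184,940.58 = £349,233.72.
In-quota duty = £184,940.58 × 9% = £16,644.65. Over-quota duty = £349,233.72 × 15.5% = £54,131.23.
Line duty = £16,644.65 + £54,131.23 = £70,775.88.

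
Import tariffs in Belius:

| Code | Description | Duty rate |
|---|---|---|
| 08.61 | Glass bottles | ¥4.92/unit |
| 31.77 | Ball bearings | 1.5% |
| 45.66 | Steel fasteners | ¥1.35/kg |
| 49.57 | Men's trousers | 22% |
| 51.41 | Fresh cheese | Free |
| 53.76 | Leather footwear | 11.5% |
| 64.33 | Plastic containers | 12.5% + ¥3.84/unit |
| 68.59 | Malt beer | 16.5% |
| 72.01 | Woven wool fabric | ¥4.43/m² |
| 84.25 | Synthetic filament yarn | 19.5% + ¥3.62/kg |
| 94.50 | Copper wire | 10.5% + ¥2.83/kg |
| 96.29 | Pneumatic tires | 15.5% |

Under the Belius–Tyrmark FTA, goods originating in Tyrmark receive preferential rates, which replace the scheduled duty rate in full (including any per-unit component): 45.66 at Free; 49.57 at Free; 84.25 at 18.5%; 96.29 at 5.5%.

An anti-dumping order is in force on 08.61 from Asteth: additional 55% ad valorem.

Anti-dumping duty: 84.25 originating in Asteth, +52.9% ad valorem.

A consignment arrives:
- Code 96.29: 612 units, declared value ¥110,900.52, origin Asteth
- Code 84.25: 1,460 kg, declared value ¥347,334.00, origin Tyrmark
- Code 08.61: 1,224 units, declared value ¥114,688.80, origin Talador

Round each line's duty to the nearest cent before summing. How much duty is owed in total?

Line 1 (96.29, Asteth, 612 units, ¥110,900.52):
Base rate for 96.29 is 15.5%.
96.29 has an FTA preferential rate, but origin Asteth is not Tyrmark; base rate stands.
Duty = ¥110,900.52 × 15.5% = ¥17,189.58.
Line 2 (84.25, Tyrmark, 1,460 kg, ¥347,334.00):
Base rate for 84.25 is 19.5% + ¥3.62/kg.
Origin Tyrmark qualifies under the Belius–Tyrmark agreement and 84.25 is covered: preferential rate 18.5% applies instead.
The additional-duty order on 84.25 targets Asteth, not Tyrmark; it does not apply.
Duty = ¥347,334.00 × 18.5% = ¥64,256.79.
Line 3 (08.61, Talador, 1,224 units, ¥114,688.80):
Base rate for 08.61 is ¥4.92/unit.
The additional-duty order on 08.61 targets Asteth, not Talador; it does not apply.
Duty = 1,224 × ¥4.92 = ¥6,022.08.
Total = ¥17,189.58 + ¥64,256.79 + ¥6,022.08 = ¥87,468.45.

¥87,468.45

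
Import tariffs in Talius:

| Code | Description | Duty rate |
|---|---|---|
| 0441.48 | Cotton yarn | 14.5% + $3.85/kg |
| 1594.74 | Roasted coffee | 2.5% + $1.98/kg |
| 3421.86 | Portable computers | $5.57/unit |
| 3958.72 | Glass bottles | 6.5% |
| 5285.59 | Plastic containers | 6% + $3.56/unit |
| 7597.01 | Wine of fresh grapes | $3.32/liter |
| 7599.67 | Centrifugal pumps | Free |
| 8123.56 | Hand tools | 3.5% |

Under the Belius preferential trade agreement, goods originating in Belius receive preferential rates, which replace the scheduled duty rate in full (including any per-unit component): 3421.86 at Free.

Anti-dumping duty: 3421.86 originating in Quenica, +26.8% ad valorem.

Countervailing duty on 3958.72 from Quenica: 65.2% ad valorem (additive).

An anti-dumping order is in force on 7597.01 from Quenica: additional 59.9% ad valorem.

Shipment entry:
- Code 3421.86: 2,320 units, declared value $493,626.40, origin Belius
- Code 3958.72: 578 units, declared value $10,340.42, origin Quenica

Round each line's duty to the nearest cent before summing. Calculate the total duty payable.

Line 1 (3421.86, Belius, 2,320 units, $493,626.40):
Base rate for 3421.86 is $5.57/unit.
Origin Belius qualifies under the Talius–Belius agreement and 3421.86 is covered: preferential rate Free applies instead.
The additional-duty order on 3421.86 targets Quenica, not Belius; it does not apply.
Duty = $493,626.40 × 0% = $0.00.
Line 2 (3958.72, Quenica, 578 units, $10,340.42):
Base rate for 3958.72 is 6.5%.
Additional duty on 3958.72 from Quenica: +65.2%. Applied ad valorem rate: 6.5% + 65.2% = 71.7%.
Duty = $10,340.42 × 71.7% = $7,414.08.
Total = $0.00 + $7,414.08 = $7,414.08.

$7,414.08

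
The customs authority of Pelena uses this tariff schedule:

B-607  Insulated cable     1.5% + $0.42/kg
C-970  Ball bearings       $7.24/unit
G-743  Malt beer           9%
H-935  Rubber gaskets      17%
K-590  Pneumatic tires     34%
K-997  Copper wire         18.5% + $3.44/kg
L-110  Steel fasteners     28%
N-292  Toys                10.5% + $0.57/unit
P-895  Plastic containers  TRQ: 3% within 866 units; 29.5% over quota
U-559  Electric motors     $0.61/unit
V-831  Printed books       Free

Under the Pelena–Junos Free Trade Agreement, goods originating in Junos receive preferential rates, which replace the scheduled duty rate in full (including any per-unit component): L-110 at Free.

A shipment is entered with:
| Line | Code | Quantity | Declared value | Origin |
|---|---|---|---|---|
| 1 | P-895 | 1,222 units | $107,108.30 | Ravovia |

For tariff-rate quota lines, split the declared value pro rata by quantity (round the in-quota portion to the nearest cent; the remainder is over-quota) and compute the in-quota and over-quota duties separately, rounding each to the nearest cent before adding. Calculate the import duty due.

Line 1 (P-895, Ravovia, 1,222 units, $107,108.30):
Code P-895 is under a tariff-rate quota (threshold 866 units). In-quota: 866 units at 3%; over-quota: 356 units at 29.5%.
Pro-rata value split: in-quota = $107,108.30 × 866/1,222 = $75,904.90; over-quota = $107,108.30 − $75,904.90 = $31,203.40.
In-quota duty = $75,904.90 × 3% = $2,277.15. Over-quota duty = $31,203.40 × 29.5% = $9,205.00.
Line duty = $2,277.15 + $9,205.00 = $11,482.15.

$11,482.15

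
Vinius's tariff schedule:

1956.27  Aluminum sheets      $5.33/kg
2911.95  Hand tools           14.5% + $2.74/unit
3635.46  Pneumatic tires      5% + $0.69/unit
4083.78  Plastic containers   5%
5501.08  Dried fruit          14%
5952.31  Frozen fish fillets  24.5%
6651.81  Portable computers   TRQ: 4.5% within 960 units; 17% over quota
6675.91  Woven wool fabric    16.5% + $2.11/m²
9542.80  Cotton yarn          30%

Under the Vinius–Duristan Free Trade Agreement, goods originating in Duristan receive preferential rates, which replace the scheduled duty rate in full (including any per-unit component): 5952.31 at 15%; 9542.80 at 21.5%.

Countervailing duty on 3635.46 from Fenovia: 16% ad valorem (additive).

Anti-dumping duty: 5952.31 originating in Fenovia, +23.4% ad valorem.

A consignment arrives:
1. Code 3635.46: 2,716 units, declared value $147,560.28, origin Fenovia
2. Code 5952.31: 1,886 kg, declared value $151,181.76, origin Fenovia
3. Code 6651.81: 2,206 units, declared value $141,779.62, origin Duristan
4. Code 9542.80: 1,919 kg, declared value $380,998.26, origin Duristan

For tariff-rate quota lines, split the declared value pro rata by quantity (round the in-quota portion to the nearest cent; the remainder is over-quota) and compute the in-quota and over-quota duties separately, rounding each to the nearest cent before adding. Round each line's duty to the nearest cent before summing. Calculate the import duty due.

Line 1 (3635.46, Fenovia, 2,716 units, $147,560.28):
Base rate for 3635.46 is 5% + $0.69/unit.
Additional duty on 3635.46 from Fenovia: +16%. Applied ad valorem rate: 5% + 16% = 21%.
Duty = $147,560.28 × 21% + 2,716 × $0.69 = $32,861.70.
Line 2 (5952.31, Fenovia, 1,886 kg, $151,181.76):
Base rate for 5952.31 is 24.5%.
5952.31 has an FTA preferential rate, but origin Fenovia is not Duristan; base rate stands.
Additional duty on 5952.31 from Fenovia: +23.4%. Applied ad valorem rate: 24.5% + 23.4% = 47.9%.
Duty = $151,181.76 × 47.9% = $72,416.06.
Line 3 (6651.81, Duristan, 2,206 units, $141,779.62):
Code 6651.81 is under a tariff-rate quota (threshold 960 units). In-quota: 960 units at 4.5%; over-quota: 1,246 units at 17%.
Pro-rata value split: in-quota = $141,779.62 × 960/2,206 = $61,699.20; over-quota = $141,779.62 − $61,699.20 = $80,080.42.
In-quota duty = $61,699.20 × 4.5% = $2,776.46. Over-quota duty = $80,080.42 × 17% = $13,613.67.
Line duty = $2,776.46 + $13,613.67 = $16,390.13.
Line 4 (9542.80, Duristan, 1,919 kg, $380,998.26):
Base rate for 9542.80 is 30%.
Origin Duristan qualifies under the Vinius–Duristan agreement and 9542.80 is covered: preferential rate 21.5% applies instead.
Duty = $380,998.26 × 21.5% = $81,914.63.
Total = $32,861.70 + $72,416.06 + $16,390.13 + $81,914.63 = $203,582.52.

$203,582.52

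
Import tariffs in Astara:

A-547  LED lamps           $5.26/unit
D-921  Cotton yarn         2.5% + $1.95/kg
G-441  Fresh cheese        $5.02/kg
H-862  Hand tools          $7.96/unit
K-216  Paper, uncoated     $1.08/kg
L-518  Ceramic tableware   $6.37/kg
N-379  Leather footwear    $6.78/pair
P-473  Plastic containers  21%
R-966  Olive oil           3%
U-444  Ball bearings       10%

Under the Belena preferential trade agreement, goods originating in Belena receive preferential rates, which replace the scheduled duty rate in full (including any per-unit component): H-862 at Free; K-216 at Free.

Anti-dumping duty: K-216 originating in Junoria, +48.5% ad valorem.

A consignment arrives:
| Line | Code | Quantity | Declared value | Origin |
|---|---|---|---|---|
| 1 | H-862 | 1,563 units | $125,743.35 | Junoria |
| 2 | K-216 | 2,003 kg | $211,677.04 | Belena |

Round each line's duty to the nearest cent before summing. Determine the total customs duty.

$12,441.48

Line 1 (H-862, Junoria, 1,563 units, $125,743.35):
Base rate for H-862 is $7.96/unit.
H-862 has an FTA preferential rate, but origin Junoria is not Belena; base rate stands.
Duty = 1,563 × $7.96 = $12,441.48.
Line 2 (K-216, Belena, 2,003 kg, $211,677.04):
Base rate for K-216 is $1.08/kg.
Origin Belena qualifies under the Astara–Belena agreement and K-216 is covered: preferential rate Free applies instead.
The additional-duty order on K-216 targets Junoria, not Belena; it does not apply.
Duty = $211,677.04 × 0% = $0.00.
Total = $12,441.48 + $0.00 = $12,441.48.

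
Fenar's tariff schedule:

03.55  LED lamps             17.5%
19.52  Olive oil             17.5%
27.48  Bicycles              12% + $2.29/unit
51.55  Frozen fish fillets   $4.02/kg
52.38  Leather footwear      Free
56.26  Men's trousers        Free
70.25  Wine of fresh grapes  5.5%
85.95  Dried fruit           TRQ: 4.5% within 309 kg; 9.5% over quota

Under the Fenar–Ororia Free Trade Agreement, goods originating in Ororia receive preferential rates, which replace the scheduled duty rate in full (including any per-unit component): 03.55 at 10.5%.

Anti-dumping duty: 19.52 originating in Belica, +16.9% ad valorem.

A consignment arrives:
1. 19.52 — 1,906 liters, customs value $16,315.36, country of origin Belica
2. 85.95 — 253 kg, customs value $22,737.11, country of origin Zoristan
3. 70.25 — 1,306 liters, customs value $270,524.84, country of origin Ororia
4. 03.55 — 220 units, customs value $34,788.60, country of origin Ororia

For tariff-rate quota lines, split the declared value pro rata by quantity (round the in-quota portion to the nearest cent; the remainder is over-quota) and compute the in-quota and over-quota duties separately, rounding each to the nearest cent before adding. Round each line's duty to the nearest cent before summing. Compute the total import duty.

$25,167.32

Line 1 (19.52, Belica, 1,906 liters, $16,315.36):
Base rate for 19.52 is 17.5%.
Additional duty on 19.52 from Belica: +16.9%. Applied ad valorem rate: 17.5% + 16.9% = 34.4%.
Duty = $16,315.36 × 34.4% = $5,612.48.
Line 2 (85.95, Zoristan, 253 kg, $22,737.11):
Code 85.95 is under a tariff-rate quota (threshold 309 kg). Quantity 253 kg is within the quota, so the in-quota rate 4.5% applies to the full value.
Duty = $22,737.11 × 4.5% = $1,023.17.
Line 3 (70.25, Ororia, 1,306 liters, $270,524.84):
Base rate for 70.25 is 5.5%.
Origin Ororia is the FTA partner but 70.25 is not on the preference list; base rate stands.
Duty = $270,524.84 × 5.5% = $14,878.87.
Line 4 (03.55, Ororia, 220 units, $34,788.60):
Base rate for 03.55 is 17.5%.
Origin Ororia qualifies under the Fenar–Ororia agreement and 03.55 is covered: preferential rate 10.5% applies instead.
Duty = $34,788.60 × 10.5% = $3,652.80.
Total = $5,612.48 + $1,023.17 + $14,878.87 + $3,652.80 = $25,167.32.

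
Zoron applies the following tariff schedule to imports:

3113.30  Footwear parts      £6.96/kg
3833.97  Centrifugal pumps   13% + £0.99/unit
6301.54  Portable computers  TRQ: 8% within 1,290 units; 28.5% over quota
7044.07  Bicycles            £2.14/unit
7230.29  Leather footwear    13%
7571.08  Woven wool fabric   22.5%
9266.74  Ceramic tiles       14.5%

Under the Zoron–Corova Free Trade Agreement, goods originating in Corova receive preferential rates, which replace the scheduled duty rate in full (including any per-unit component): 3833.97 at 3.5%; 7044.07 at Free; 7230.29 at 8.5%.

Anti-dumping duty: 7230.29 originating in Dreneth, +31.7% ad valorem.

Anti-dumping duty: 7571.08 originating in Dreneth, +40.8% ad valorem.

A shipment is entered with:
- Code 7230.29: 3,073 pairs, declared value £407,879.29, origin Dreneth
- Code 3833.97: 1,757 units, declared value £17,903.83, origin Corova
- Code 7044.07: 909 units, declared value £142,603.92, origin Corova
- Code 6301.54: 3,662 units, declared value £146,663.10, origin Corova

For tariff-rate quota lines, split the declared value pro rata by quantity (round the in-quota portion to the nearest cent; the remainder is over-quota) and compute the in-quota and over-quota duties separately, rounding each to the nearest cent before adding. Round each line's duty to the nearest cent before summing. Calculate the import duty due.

Line 1 (7230.29, Dreneth, 3,073 pairs, £407,879.29):
Base rate for 7230.29 is 13%.
7230.29 has an FTA preferential rate, but origin Dreneth is not Corova; base rate stands.
Additional duty on 7230.29 from Dreneth: +31.7%. Applied ad valorem rate: 13% + 31.7% = 44.7%.
Duty = £407,879.29 × 44.7% = £182,322.04.
Line 2 (3833.97, Corova, 1,757 units, £17,903.83):
Base rate for 3833.97 is 13% + £0.99/unit.
Origin Corova qualifies under the Zoron–Corova agreement and 3833.97 is covered: preferential rate 3.5% applies instead.
Duty = £17,903.83 × 3.5% = £626.63.
Line 3 (7044.07, Corova, 909 units, £142,603.92):
Base rate for 7044.07 is £2.14/unit.
Origin Corova qualifies under the Zoron–Corova agreement and 7044.07 is covered: preferential rate Free applies instead.
Duty = £142,603.92 × 0% = £0.00.
Line 4 (6301.54, Corova, 3,662 units, £146,663.10):
Code 6301.54 is under a tariff-rate quota (threshold 1,290 units). In-quota: 1,290 units at 8%; over-quota: 2,372 units at 28.5%.
Pro-rata value split: in-quota = £146,663.10 × 1,290/3,662 = £51,664.50; over-quota = £146,663.10 − £51,664.50 = £94,998.60.
In-quota duty = £51,664.50 × 8% = £4,133.16. Over-quota duty = £94,998.60 × 28.5% = £27,074.60.
Line duty = £4,133.16 + £27,074.60 = £31,207.76.
Total = £182,322.04 + £626.63 + £0.00 + £31,207.76 = £214,156.43.

£214,156.43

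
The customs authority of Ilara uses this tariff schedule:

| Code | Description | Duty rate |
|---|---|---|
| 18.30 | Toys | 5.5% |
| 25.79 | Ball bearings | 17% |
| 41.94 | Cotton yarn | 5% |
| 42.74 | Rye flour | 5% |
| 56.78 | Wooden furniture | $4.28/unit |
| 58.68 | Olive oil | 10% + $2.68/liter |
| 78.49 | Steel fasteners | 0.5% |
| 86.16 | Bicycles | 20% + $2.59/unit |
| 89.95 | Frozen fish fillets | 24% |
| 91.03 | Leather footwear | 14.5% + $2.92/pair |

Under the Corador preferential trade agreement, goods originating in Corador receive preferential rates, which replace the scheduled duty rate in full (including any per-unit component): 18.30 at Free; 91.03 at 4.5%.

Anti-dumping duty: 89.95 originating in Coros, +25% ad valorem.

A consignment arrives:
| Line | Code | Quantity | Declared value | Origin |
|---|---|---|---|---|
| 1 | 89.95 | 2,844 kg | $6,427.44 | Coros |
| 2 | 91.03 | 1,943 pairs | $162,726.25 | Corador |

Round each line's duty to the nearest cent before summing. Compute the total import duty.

$10,472.13

Line 1 (89.95, Coros, 2,844 kg, $6,427.44):
Base rate for 89.95 is 24%.
Additional duty on 89.95 from Coros: +25%. Applied ad valorem rate: 24% + 25% = 49%.
Duty = $6,427.44 × 49% = $3,149.45.
Line 2 (91.03, Corador, 1,943 pairs, $162,726.25):
Base rate for 91.03 is 14.5% + $2.92/pair.
Origin Corador qualifies under the Ilara–Corador agreement and 91.03 is covered: preferential rate 4.5% applies instead.
Duty = $162,726.25 × 4.5% = $7,322.68.
Total = $3,149.45 + $7,322.68 = $10,472.13.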